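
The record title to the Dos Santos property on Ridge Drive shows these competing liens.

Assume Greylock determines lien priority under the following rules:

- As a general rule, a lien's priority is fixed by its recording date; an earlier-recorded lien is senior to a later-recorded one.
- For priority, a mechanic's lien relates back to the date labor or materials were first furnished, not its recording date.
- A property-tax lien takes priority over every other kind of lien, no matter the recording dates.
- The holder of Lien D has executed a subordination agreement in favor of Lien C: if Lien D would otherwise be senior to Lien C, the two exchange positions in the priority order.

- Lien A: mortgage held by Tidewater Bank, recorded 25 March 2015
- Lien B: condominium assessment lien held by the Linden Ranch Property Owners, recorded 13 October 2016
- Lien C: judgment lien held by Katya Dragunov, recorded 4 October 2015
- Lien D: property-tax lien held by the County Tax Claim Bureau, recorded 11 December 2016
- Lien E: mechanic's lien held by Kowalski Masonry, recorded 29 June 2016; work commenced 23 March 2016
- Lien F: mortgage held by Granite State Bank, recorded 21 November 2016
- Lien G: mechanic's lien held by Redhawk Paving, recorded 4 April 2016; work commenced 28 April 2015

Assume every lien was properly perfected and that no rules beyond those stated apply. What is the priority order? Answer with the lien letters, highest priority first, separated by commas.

C, A, G, D, E, B, F

Effective dates after the stated exceptions: E relates back to 23 March 2016 (work commenced); G's effective date is 28 April 2015, when work began.
D, as a property-tax lien, has superpriority and ranks first.
Among the remaining liens, by effective date: A (25 March 2015), G (28 April 2015), C (4 October 2015), E (23 March 2016), B (13 October 2016), F (21 November 2016).
Because D would otherwise rank above C, the subordination swaps them.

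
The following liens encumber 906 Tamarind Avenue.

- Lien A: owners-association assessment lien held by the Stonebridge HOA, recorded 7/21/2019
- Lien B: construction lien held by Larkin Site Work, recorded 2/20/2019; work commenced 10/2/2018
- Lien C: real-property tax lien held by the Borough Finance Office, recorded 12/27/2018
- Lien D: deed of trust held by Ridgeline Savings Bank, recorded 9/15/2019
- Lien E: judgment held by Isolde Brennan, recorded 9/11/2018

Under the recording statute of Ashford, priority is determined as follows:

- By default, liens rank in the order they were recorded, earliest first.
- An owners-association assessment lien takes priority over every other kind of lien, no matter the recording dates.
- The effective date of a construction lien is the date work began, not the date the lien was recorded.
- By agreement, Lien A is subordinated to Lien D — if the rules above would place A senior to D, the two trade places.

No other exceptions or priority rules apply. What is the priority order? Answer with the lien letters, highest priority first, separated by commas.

Effective dates: B relates back to 10/2/2018 (work commenced).
As an owners-association assessment lien, A is senior to every other lien.
The other liens, earliest effective date first: E (9/11/2018), B (10/2/2018), C (12/27/2018), D (9/15/2019).
Because A would otherwise rank above D, the subordination swaps them.

D, E, B, C, A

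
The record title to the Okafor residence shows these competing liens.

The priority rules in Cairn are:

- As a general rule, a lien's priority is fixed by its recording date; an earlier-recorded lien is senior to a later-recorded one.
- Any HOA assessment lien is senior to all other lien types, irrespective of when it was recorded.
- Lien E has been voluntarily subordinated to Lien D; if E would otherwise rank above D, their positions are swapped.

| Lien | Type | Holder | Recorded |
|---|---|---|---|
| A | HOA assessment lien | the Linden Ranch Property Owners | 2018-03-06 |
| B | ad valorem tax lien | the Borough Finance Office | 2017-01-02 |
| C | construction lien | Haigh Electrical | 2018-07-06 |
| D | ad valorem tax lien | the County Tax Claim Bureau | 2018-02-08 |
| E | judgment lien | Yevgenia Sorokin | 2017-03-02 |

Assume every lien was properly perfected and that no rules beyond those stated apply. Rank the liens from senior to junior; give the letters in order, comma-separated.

A, as an HOA assessment lien, has superpriority and ranks first.
The other liens, earliest effective date first: B (2017-01-02), E (2017-03-02), D (2018-02-08), C (2018-07-06).
E is senior to D before the subordination, so the two trade places.

A, B, D, E, C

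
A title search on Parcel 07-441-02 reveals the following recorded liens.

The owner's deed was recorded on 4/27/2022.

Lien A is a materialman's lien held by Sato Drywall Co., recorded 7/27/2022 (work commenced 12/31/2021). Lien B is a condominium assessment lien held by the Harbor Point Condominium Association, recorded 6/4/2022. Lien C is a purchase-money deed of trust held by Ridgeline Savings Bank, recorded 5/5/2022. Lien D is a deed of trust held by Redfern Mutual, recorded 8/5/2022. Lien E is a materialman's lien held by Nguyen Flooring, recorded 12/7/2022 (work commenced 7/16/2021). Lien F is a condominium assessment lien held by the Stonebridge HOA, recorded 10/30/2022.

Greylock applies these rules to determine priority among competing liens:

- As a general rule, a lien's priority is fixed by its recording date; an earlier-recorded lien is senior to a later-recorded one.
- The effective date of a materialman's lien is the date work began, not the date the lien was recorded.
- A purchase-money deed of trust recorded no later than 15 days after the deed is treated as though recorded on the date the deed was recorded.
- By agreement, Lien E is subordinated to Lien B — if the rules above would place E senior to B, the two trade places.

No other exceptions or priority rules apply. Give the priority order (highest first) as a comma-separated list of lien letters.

Effective dates after the stated exceptions: A is treated as recorded 12/31/2021, the work-commencement date; C was recorded within the 15-day window, so its effective date is the deed date 4/27/2022; E is treated as recorded 7/16/2021, the work-commencement date.
Ordering by effective date: E (7/16/2021), A (12/31/2021), C (4/27/2022), B (6/4/2022), D (8/5/2022), F (10/30/2022).
Because E would otherwise rank above B, the subordination swaps them.

B, A, C, E, D, F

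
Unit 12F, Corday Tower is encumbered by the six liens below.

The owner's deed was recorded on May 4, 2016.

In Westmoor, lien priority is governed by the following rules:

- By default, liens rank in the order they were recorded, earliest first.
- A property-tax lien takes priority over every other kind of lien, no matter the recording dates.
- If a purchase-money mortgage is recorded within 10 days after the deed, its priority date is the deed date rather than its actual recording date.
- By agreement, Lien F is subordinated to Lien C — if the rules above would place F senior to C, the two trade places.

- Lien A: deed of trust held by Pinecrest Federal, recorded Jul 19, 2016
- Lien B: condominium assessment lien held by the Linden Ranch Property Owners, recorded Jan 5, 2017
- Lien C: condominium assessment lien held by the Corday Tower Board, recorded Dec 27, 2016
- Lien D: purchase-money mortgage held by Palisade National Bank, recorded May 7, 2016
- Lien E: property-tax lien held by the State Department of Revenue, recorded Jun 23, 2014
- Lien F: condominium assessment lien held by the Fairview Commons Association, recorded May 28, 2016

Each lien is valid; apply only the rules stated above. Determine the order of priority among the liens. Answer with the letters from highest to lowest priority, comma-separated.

Effective dates: D relates back to the deed date May 4, 2016.
E is a property-tax lien and takes priority over every other lien.
Remaining liens by effective date: D (May 4, 2016), F (May 28, 2016), A (Jul 19, 2016), C (Dec 27, 2016), B (Jan 5, 2017).
F is senior to C before the subordination, so the two trade places.

E, D, C, A, F, B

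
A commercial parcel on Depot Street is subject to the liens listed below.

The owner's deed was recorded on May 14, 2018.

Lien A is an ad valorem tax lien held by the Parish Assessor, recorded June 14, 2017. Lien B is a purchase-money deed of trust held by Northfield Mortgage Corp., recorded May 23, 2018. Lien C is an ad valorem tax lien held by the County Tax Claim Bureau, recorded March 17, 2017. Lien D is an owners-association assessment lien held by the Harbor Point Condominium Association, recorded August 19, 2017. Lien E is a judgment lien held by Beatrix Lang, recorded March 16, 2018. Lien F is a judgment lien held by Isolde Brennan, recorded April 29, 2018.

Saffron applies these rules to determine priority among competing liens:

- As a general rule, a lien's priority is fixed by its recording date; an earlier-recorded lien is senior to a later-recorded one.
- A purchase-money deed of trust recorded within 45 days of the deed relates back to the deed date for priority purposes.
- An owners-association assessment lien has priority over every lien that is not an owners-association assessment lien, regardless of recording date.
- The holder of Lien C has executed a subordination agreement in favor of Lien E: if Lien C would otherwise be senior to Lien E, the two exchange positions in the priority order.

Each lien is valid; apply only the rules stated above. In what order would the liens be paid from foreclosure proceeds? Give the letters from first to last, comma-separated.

D, E, A, C, F, B

Effective dates: B was recorded within the 45-day window, so its effective date is the deed date May 14, 2018.
D, as an owners-association assessment lien, has superpriority and ranks first.
Among the remaining liens, by effective date: C (March 17, 2017), A (June 14, 2017), E (March 16, 2018), F (April 29, 2018), B (May 14, 2018).
C would otherwise be senior to E, so under the subordination agreement C and E exchange positions.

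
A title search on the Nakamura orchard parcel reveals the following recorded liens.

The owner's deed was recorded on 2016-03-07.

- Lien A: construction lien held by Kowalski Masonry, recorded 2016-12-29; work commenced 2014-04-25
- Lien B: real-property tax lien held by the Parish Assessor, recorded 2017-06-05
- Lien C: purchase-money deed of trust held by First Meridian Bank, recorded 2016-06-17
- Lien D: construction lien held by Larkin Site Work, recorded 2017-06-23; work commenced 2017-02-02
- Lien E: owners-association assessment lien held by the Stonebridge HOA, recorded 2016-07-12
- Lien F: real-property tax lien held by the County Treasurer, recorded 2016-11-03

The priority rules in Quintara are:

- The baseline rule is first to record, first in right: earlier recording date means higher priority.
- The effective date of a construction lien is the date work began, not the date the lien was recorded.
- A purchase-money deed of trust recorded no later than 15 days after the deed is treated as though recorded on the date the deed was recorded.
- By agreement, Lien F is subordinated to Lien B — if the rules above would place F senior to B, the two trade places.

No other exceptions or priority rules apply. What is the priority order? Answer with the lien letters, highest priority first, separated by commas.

Effective dates after the stated exceptions: A is treated as recorded 2014-04-25, the work-commencement date; C was recorded 102 days after the deed, outside the 15-day window, so it keeps its recording date; D is treated as recorded 2017-02-02, the work-commencement date.
By effective date: A (2014-04-25), C (2016-06-17), E (2016-07-12), F (2016-11-03), D (2017-02-02), B (2017-06-05).
F is senior to B before the subordination, so the two trade places.

A, C, E, B, D, F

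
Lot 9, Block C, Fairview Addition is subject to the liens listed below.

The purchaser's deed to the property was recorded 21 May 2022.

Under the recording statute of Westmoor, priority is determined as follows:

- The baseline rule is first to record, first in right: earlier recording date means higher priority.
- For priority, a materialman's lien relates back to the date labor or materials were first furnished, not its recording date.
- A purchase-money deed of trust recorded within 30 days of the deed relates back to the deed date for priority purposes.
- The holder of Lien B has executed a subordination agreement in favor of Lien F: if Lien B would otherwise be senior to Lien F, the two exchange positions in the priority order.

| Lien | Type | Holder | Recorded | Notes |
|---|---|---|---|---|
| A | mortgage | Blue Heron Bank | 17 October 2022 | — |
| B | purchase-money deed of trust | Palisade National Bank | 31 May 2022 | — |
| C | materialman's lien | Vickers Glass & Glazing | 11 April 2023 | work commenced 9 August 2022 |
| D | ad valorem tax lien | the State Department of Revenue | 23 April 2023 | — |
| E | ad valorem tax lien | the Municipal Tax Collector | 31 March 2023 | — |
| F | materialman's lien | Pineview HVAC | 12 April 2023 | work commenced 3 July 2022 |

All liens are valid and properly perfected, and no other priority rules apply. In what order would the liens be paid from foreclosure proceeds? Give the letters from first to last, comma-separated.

Adjusting effective dates: B's effective date is the deed date, 21 May 2022; C's effective date is 9 August 2022, when work began; F is treated as recorded 3 July 2022, the work-commencement date.
Ordering by effective date: B (21 May 2022), F (3 July 2022), C (9 August 2022), A (17 October 2022), E (31 March 2023), D (23 April 2023).
Because B would otherwise rank above F, the subordination swaps them.

F, B, C, A, E, D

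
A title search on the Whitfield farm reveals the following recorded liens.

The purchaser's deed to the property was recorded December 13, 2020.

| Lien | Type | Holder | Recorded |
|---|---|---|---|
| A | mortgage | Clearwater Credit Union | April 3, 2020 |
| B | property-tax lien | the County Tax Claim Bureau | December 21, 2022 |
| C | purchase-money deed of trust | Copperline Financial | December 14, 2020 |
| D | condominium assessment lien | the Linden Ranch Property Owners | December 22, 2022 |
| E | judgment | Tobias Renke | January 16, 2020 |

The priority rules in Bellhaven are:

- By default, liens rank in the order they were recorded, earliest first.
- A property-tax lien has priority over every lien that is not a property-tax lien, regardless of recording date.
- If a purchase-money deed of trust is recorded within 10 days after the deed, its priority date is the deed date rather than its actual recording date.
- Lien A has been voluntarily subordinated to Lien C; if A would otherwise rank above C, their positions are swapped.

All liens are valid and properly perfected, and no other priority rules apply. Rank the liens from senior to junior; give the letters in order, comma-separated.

B, E, C, A, D

Effective dates after the stated exceptions: C was recorded within the 10-day window, so its effective date is the deed date December 13, 2020.
As a property-tax lien, B is senior to every other lien.
Remaining liens by effective date: E (January 16, 2020), A (April 3, 2020), C (December 13, 2020), D (December 22, 2022).
A is senior to C before the subordination, so the two trade places.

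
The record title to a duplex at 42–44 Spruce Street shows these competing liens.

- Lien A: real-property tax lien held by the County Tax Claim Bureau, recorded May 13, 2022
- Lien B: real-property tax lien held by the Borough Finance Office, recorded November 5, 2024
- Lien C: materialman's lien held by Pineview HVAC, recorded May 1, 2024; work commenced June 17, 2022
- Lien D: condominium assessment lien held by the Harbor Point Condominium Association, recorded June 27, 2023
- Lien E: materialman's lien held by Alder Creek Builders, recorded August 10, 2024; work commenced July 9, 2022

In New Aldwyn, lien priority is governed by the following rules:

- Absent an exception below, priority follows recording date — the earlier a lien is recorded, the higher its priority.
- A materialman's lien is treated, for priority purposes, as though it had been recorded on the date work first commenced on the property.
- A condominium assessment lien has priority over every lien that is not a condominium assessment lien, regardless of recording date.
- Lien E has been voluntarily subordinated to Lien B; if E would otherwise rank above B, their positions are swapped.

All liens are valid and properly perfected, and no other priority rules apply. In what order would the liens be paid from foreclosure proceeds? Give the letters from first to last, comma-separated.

Adjusting effective dates: C is treated as recorded June 17, 2022, the work-commencement date; E is treated as recorded July 9, 2022, the work-commencement date.
D is a condominium assessment lien and takes priority over every other lien.
The other liens, earliest effective date first: A (May 13, 2022), C (June 17, 2022), E (July 9, 2022), B (November 5, 2024).
E would otherwise be senior to B, so under the subordination agreement E and B exchange positions.

D, A, C, B, E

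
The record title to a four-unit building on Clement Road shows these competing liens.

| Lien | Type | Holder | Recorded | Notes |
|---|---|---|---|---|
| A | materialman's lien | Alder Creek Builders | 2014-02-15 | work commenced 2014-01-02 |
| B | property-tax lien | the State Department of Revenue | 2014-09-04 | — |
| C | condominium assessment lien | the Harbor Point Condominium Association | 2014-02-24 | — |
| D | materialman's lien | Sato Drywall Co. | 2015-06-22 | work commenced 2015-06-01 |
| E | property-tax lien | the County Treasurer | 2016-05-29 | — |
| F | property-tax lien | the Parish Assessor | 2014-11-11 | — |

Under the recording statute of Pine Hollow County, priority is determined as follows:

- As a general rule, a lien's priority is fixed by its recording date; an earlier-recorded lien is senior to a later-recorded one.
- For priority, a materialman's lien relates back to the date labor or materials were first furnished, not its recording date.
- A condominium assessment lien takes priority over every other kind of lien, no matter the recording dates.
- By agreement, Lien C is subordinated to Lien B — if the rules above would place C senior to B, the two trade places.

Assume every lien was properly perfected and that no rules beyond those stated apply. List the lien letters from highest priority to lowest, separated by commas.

Adjusting effective dates: A is treated as recorded 2014-01-02, the work-commencement date; D's effective date is 2015-06-01, when work began.
C is a condominium assessment lien, so it outranks all other liens regardless of date.
Ordering the rest by effective date: A (2014-01-02), B (2014-09-04), F (2014-11-11), D (2015-06-01), E (2016-05-29).
Because C would otherwise rank above B, the subordination swaps them.

B, A, C, F, D, E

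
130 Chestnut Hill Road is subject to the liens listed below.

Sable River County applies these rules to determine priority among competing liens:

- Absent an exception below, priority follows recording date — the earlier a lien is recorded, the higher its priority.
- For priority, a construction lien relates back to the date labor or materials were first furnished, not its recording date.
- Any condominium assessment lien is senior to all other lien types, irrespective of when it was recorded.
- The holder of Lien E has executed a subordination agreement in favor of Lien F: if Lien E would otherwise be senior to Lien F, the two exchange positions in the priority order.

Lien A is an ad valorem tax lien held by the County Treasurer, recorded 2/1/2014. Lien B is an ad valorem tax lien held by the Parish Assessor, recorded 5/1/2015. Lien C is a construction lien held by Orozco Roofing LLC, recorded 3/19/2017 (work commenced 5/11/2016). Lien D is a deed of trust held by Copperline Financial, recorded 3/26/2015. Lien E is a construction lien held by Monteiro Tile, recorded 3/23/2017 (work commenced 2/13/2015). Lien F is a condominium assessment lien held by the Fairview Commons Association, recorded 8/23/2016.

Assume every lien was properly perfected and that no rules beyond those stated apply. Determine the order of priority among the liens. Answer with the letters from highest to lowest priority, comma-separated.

Effective dates after the stated exceptions: C is treated as recorded 5/11/2016, the work-commencement date; E relates back to 2/13/2015 (work commenced).
F is a condominium assessment lien, so it outranks all other liens regardless of date.
Among the remaining liens, by effective date: A (2/1/2014), E (2/13/2015), D (3/26/2015), B (5/1/2015), C (5/11/2016).
E is already junior to F, so the subordination agreement changes nothing.

F, A, E, D, B, C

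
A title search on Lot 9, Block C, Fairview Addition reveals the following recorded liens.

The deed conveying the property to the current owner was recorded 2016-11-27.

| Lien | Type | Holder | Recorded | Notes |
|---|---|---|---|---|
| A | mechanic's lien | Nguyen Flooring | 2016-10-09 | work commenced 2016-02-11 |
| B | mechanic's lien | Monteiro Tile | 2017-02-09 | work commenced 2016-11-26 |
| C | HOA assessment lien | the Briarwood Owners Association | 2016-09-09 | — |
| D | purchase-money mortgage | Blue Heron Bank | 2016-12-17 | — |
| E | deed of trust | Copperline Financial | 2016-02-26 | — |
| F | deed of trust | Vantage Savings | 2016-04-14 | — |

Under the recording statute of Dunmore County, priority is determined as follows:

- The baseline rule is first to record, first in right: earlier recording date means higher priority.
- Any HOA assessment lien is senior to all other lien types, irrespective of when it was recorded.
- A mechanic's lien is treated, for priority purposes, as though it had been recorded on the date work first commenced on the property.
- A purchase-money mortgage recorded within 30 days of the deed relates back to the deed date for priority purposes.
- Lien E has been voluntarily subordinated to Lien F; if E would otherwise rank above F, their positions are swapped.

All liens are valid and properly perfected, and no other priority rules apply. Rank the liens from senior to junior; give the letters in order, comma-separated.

Effective dates: A relates back to 2016-02-11 (work commenced); B is treated as recorded 2016-11-26, the work-commencement date; D relates back to the deed date 2016-11-27.
C, as an HOA assessment lien, has superpriority and ranks first.
Remaining liens by effective date: A (2016-02-11), E (2016-02-26), F (2016-04-14), B (2016-11-26), D (2016-11-27).
Because E would otherwise rank above F, the subordination swaps them.

C, A, F, E, B, D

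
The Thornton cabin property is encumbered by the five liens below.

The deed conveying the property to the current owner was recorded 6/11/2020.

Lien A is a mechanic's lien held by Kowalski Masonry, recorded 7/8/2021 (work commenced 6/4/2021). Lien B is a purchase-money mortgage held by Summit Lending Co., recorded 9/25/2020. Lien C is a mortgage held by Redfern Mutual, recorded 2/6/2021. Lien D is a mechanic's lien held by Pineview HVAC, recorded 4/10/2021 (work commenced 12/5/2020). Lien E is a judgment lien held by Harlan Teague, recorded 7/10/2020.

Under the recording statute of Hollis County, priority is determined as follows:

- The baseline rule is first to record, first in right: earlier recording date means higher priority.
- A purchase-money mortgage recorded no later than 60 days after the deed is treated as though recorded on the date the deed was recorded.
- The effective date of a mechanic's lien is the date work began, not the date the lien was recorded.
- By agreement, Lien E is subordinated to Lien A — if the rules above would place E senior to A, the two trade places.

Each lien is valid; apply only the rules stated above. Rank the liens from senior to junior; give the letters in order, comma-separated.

A, B, D, C, E

Effective dates: A is treated as recorded 6/4/2021, the work-commencement date; B was recorded 106 days after the deed, outside the 60-day window, so it keeps its recording date; D's effective date is 12/5/2020, when work began.
Ordering by effective date: E (7/10/2020), B (9/25/2020), D (12/5/2020), C (2/6/2021), A (6/4/2021).
E would otherwise be senior to A, so under the subordination agreement E and A exchange positions.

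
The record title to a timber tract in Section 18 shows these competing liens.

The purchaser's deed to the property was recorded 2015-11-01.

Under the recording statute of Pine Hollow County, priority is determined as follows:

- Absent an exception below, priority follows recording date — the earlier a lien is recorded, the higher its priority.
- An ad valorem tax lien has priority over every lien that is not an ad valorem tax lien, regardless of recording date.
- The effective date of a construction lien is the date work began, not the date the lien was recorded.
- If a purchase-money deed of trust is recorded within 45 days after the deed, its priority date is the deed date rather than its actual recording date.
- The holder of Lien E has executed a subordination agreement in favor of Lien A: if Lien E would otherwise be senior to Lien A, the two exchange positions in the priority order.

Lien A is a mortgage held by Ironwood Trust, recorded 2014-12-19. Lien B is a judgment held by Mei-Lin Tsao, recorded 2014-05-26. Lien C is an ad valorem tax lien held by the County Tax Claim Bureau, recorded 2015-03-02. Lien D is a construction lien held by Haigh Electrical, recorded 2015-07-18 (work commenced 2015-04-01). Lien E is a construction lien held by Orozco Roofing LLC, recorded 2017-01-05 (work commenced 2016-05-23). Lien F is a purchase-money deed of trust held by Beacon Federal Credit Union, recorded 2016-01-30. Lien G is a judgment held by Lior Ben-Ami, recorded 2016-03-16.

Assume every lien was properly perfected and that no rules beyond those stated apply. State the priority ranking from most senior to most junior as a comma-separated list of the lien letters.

C, B, A, D, F, G, E

First, effective dates: D's effective date is 2015-04-01, when work began; E is treated as recorded 2016-05-23, the work-commencement date; F was recorded 90 days after the deed — beyond 45 days — so no relation-back applies.
C is an ad valorem tax lien and takes priority over every other lien.
Remaining liens by effective date: B (2014-05-26), A (2014-12-19), D (2015-04-01), F (2016-01-30), G (2016-03-16), E (2016-05-23).
E already ranks below A; the subordination has no effect.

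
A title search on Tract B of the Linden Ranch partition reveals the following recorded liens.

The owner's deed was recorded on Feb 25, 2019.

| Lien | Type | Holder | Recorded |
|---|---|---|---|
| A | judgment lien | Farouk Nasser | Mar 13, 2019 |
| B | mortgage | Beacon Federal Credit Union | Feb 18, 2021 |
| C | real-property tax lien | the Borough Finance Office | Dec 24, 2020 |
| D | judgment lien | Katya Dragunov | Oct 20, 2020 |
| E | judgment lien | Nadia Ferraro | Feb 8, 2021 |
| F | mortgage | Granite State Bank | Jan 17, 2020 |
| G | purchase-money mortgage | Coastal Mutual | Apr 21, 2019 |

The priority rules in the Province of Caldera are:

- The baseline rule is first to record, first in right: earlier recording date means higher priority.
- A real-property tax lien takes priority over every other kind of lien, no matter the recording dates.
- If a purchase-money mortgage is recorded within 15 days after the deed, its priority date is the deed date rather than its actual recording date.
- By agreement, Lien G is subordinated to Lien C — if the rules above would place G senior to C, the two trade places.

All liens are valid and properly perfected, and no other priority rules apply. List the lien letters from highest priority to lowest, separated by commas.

First, effective dates: G was recorded 55 days after the deed — beyond 15 days — so no relation-back applies.
C, as a real-property tax lien, has superpriority and ranks first.
The other liens, earliest effective date first: A (Mar 13, 2019), G (Apr 21, 2019), F (Jan 17, 2020), D (Oct 20, 2020), E (Feb 8, 2021), B (Feb 18, 2021).
G already ranks below C; the subordination has no effect.

C, A, G, F, D, E, B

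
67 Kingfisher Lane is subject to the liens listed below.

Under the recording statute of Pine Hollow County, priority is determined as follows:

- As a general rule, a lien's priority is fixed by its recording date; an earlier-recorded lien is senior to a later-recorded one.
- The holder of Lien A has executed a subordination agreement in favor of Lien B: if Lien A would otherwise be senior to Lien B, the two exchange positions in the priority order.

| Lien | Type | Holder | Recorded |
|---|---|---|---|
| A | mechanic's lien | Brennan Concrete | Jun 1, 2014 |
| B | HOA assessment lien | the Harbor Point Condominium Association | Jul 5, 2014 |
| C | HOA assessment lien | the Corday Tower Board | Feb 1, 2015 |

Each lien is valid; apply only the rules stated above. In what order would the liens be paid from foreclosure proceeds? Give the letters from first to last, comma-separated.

B, A, C

Ordering by effective date: A (Jun 1, 2014), B (Jul 5, 2014), C (Feb 1, 2015).
The subordination applies — A was senior to B — so A and B swap.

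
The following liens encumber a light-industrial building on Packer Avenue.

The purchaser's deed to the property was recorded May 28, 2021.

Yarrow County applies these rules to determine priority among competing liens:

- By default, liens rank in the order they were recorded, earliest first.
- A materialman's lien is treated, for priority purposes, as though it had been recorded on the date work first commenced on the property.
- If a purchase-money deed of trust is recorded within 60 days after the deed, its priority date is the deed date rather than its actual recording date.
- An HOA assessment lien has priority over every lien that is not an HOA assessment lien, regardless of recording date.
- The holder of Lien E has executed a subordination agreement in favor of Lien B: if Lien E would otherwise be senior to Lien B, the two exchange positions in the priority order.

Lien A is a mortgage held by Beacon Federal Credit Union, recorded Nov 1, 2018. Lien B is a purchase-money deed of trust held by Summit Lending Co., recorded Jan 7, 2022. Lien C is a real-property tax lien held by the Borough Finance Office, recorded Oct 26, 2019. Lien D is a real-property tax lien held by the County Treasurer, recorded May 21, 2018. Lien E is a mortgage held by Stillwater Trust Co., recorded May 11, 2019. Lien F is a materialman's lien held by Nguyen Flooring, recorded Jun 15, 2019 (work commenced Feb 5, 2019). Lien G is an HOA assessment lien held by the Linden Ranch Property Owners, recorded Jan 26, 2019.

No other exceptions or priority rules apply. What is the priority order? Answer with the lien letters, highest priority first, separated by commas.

Adjusting effective dates: B was recorded 224 days after the deed, outside the 60-day window, so it keeps its recording date; F's effective date is Feb 5, 2019, when work began.
G is an HOA assessment lien, so it outranks all other liens regardless of date.
Ordering the rest by effective date: D (May 21, 2018), A (Nov 1, 2018), F (Feb 5, 2019), E (May 11, 2019), C (Oct 26, 2019), B (Jan 7, 2022).
Because E would otherwise rank above B, the subordination swaps them.

G, D, A, F, B, C, E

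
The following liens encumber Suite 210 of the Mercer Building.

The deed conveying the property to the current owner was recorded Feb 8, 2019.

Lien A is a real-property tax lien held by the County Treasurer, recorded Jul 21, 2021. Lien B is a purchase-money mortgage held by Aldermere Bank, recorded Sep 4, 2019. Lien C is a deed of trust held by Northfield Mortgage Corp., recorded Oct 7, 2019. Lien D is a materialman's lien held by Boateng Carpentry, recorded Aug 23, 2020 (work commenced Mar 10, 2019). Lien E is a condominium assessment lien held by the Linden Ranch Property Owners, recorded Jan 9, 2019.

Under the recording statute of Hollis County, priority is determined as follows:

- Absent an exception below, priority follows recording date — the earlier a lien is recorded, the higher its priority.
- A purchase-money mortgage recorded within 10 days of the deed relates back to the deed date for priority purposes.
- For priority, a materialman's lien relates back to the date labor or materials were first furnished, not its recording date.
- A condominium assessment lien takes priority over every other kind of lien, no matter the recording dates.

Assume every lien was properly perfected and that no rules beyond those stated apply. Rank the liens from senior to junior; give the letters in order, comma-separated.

First, effective dates: B was recorded 208 days after the deed — beyond 10 days — so no relation-back applies; D's effective date is Mar 10, 2019, when work began.
As a condominium assessment lien, E is senior to every other lien.
The other liens, earliest effective date first: D (Mar 10, 2019), B (Sep 4, 2019), C (Oct 7, 2019), A (Jul 21, 2021).

E, D, B, C, A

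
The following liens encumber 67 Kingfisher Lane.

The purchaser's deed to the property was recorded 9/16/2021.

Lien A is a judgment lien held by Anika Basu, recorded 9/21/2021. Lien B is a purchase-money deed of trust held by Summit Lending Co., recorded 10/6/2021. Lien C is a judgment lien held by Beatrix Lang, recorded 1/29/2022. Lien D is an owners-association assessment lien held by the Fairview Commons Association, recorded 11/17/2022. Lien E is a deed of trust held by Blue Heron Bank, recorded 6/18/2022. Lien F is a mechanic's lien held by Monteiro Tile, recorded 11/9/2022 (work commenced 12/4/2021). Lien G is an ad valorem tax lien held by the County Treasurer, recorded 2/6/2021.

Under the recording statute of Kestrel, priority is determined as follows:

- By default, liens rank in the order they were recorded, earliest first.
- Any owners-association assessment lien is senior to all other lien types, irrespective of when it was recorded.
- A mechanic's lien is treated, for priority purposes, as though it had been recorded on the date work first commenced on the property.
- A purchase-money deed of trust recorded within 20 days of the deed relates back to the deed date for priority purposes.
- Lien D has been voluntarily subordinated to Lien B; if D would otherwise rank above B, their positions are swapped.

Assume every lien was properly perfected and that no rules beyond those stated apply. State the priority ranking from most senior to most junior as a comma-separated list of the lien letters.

B, G, D, A, F, C, E

Adjusting effective dates: B was recorded within the 20-day window, so its effective date is the deed date 9/16/2021; F relates back to 12/4/2021 (work commenced).
D is an owners-association assessment lien, so it outranks all other liens regardless of date.
Remaining liens by effective date: G (2/6/2021), B (9/16/2021), A (9/21/2021), F (12/4/2021), C (1/29/2022), E (6/18/2022).
Because D would otherwise rank above B, the subordination swaps them.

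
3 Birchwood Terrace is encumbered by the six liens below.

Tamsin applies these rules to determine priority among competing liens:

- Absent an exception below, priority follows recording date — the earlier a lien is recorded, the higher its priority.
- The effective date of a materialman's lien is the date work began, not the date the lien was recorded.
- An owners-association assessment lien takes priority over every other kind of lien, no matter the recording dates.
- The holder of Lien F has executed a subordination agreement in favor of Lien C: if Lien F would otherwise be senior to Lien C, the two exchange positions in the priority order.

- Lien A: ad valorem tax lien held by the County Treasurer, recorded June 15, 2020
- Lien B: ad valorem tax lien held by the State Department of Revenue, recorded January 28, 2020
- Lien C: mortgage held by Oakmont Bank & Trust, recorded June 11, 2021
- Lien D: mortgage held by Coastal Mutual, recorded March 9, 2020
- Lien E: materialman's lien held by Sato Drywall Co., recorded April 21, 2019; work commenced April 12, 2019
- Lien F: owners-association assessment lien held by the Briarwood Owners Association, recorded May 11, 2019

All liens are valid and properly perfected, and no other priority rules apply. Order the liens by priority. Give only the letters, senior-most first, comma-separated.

Adjusting effective dates: E relates back to April 12, 2019 (work commenced).
F, as an owners-association assessment lien, has superpriority and ranks first.
Ordering the rest by effective date: E (April 12, 2019), B (January 28, 2020), D (March 9, 2020), A (June 15, 2020), C (June 11, 2021).
Because F would otherwise rank above C, the subordination swaps them.

C, E, B, D, A, F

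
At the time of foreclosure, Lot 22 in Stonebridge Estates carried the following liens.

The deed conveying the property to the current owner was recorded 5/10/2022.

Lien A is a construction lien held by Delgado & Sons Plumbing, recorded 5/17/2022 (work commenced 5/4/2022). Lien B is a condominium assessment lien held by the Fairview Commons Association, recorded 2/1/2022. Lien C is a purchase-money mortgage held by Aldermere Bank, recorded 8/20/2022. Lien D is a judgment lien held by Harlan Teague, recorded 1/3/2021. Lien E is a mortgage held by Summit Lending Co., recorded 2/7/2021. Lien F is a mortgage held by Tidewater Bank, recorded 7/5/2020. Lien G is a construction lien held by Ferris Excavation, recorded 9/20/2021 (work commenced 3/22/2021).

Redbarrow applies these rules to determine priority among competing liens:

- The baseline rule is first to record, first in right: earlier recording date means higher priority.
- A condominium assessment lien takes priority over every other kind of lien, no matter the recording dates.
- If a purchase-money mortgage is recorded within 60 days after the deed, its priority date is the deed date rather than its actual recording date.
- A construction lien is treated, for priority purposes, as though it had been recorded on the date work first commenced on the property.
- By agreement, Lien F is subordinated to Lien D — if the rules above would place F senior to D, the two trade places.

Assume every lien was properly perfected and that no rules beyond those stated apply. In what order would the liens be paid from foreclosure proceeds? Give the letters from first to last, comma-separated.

B, D, F, E, G, A, C

Effective dates after the stated exceptions: A's effective date is 5/4/2022, when work began; C was recorded 102 days after the deed — beyond 60 days — so no relation-back applies; G's effective date is 3/22/2021, when work began.
B, as a condominium assessment lien, has superpriority and ranks first.
Ordering the rest by effective date: F (7/5/2020), D (1/3/2021), E (2/7/2021), G (3/22/2021), A (5/4/2022), C (8/20/2022).
Because F would otherwise rank above D, the subordination swaps them.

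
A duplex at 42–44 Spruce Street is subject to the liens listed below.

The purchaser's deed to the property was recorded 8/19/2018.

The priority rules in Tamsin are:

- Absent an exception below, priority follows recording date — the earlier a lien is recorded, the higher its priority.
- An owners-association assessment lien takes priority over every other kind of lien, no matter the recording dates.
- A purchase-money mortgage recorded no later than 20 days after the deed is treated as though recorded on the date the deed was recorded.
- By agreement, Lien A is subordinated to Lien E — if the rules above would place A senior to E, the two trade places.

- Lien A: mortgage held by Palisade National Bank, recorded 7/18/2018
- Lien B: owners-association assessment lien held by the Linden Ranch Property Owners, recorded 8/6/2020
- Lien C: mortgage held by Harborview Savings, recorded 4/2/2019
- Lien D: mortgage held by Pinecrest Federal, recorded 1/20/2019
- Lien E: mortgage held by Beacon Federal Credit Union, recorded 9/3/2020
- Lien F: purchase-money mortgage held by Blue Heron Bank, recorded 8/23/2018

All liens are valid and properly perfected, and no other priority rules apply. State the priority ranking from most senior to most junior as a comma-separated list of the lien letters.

First, effective dates: F was recorded within the 20-day window, so its effective date is the deed date 8/19/2018.
As an owners-association assessment lien, B is senior to every other lien.
Among the remaining liens, by effective date: A (7/18/2018), F (8/19/2018), D (1/20/2019), C (4/2/2019), E (9/3/2020).
The subordination applies — A was senior to E — so A and E swap.

B, E, F, D, C, A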